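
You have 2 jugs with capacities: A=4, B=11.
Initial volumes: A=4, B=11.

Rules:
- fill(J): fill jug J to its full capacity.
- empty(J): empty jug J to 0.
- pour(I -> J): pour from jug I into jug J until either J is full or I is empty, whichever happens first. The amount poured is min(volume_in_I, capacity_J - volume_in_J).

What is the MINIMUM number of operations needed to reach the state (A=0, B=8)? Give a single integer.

BFS from (A=4, B=11). One shortest path:
  1. empty(B) -> (A=4 B=0)
  2. pour(A -> B) -> (A=0 B=4)
  3. fill(A) -> (A=4 B=4)
  4. pour(A -> B) -> (A=0 B=8)
Reached target in 4 moves.

Answer: 4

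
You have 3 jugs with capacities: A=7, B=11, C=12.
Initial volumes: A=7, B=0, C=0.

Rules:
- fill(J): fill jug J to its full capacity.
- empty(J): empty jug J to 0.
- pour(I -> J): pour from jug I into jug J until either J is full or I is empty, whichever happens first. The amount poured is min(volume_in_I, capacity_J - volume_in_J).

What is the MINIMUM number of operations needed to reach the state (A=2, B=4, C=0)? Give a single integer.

BFS from (A=7, B=0, C=0). One shortest path:
  1. fill(B) -> (A=7 B=11 C=0)
  2. pour(A -> C) -> (A=0 B=11 C=7)
  3. pour(B -> A) -> (A=7 B=4 C=7)
  4. pour(A -> C) -> (A=2 B=4 C=12)
  5. empty(C) -> (A=2 B=4 C=0)
Reached target in 5 moves.

Answer: 5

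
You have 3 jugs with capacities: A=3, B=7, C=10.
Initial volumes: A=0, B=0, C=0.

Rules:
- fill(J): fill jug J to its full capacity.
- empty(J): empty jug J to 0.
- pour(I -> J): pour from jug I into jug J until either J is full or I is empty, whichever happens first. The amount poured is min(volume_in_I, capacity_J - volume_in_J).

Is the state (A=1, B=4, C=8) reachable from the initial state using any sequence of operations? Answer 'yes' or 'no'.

BFS explored all 244 reachable states.
Reachable set includes: (0,0,0), (0,0,1), (0,0,2), (0,0,3), (0,0,4), (0,0,5), (0,0,6), (0,0,7), (0,0,8), (0,0,9), (0,0,10), (0,1,0) ...
Target (A=1, B=4, C=8) not in reachable set → no.

Answer: no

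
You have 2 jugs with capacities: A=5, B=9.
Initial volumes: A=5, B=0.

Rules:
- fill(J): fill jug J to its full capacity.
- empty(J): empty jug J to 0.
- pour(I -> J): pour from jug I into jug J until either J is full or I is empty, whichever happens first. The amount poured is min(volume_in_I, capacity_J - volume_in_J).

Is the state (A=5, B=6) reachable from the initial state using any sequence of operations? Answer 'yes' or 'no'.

BFS from (A=5, B=0):
  1. pour(A -> B) -> (A=0 B=5)
  2. fill(A) -> (A=5 B=5)
  3. pour(A -> B) -> (A=1 B=9)
  4. empty(B) -> (A=1 B=0)
  5. pour(A -> B) -> (A=0 B=1)
  6. fill(A) -> (A=5 B=1)
  7. pour(A -> B) -> (A=0 B=6)
  8. fill(A) -> (A=5 B=6)
Target reached → yes.

Answer: yes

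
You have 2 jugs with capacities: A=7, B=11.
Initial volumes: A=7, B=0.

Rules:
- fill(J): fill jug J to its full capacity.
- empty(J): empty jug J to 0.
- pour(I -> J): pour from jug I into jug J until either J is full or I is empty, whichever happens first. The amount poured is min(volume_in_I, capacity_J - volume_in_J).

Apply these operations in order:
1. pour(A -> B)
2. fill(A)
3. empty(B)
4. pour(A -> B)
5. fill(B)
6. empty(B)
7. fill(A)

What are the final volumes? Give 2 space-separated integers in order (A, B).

Answer: 7 0

Derivation:
Step 1: pour(A -> B) -> (A=0 B=7)
Step 2: fill(A) -> (A=7 B=7)
Step 3: empty(B) -> (A=7 B=0)
Step 4: pour(A -> B) -> (A=0 B=7)
Step 5: fill(B) -> (A=0 B=11)
Step 6: empty(B) -> (A=0 B=0)
Step 7: fill(A) -> (A=7 B=0)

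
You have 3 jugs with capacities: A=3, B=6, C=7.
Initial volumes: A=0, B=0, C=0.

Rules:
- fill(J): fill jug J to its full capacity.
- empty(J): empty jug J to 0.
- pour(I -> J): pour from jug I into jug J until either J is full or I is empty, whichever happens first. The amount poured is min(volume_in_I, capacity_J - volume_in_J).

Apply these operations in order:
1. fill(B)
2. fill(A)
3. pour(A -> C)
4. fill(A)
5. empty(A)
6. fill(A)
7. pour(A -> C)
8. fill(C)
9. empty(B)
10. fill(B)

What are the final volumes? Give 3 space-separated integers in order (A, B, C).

Step 1: fill(B) -> (A=0 B=6 C=0)
Step 2: fill(A) -> (A=3 B=6 C=0)
Step 3: pour(A -> C) -> (A=0 B=6 C=3)
Step 4: fill(A) -> (A=3 B=6 C=3)
Step 5: empty(A) -> (A=0 B=6 C=3)
Step 6: fill(A) -> (A=3 B=6 C=3)
Step 7: pour(A -> C) -> (A=0 B=6 C=6)
Step 8: fill(C) -> (A=0 B=6 C=7)
Step 9: empty(B) -> (A=0 B=0 C=7)
Step 10: fill(B) -> (A=0 B=6 C=7)

Answer: 0 6 7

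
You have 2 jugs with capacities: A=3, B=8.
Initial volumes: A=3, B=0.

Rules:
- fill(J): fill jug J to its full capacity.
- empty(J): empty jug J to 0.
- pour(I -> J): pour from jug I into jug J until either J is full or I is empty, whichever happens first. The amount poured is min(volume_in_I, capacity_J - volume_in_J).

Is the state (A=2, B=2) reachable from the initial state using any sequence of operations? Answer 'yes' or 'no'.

Answer: no

Derivation:
BFS explored all 22 reachable states.
Reachable set includes: (0,0), (0,1), (0,2), (0,3), (0,4), (0,5), (0,6), (0,7), (0,8), (1,0), (1,8), (2,0) ...
Target (A=2, B=2) not in reachable set → no.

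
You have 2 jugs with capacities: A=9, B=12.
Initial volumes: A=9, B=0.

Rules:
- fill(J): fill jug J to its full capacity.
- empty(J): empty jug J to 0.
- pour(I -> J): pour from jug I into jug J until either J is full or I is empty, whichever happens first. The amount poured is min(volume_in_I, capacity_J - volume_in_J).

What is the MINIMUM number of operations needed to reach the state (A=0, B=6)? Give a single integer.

BFS from (A=9, B=0). One shortest path:
  1. pour(A -> B) -> (A=0 B=9)
  2. fill(A) -> (A=9 B=9)
  3. pour(A -> B) -> (A=6 B=12)
  4. empty(B) -> (A=6 B=0)
  5. pour(A -> B) -> (A=0 B=6)
Reached target in 5 moves.

Answer: 5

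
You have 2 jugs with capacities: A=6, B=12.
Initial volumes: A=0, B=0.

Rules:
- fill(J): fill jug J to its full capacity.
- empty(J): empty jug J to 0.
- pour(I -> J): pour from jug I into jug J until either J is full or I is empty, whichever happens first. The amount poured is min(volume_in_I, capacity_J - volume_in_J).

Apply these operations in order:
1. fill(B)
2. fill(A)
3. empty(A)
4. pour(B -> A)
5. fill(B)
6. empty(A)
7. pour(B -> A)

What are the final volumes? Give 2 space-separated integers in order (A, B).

Step 1: fill(B) -> (A=0 B=12)
Step 2: fill(A) -> (A=6 B=12)
Step 3: empty(A) -> (A=0 B=12)
Step 4: pour(B -> A) -> (A=6 B=6)
Step 5: fill(B) -> (A=6 B=12)
Step 6: empty(A) -> (A=0 B=12)
Step 7: pour(B -> A) -> (A=6 B=6)

Answer: 6 6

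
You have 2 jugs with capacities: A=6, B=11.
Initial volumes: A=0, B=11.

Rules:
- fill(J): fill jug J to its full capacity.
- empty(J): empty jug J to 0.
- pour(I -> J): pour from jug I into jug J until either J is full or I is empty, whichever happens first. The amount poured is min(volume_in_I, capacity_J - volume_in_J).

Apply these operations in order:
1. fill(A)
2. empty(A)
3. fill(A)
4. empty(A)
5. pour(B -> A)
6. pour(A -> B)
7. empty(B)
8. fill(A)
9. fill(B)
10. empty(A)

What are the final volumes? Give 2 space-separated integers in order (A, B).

Step 1: fill(A) -> (A=6 B=11)
Step 2: empty(A) -> (A=0 B=11)
Step 3: fill(A) -> (A=6 B=11)
Step 4: empty(A) -> (A=0 B=11)
Step 5: pour(B -> A) -> (A=6 B=5)
Step 6: pour(A -> B) -> (A=0 B=11)
Step 7: empty(B) -> (A=0 B=0)
Step 8: fill(A) -> (A=6 B=0)
Step 9: fill(B) -> (A=6 B=11)
Step 10: empty(A) -> (A=0 B=11)

Answer: 0 11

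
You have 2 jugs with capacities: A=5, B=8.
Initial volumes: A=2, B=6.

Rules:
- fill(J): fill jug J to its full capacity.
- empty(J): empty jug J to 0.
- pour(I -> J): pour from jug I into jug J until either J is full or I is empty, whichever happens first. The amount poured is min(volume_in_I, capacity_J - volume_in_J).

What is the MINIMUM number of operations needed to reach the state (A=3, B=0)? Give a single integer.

BFS from (A=2, B=6). One shortest path:
  1. fill(A) -> (A=5 B=6)
  2. pour(A -> B) -> (A=3 B=8)
  3. empty(B) -> (A=3 B=0)
Reached target in 3 moves.

Answer: 3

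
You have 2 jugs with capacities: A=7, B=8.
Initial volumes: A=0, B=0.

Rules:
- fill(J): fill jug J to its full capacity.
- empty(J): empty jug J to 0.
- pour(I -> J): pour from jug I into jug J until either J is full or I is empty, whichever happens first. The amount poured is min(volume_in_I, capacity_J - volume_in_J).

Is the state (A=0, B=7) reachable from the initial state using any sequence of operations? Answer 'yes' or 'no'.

BFS from (A=0, B=0):
  1. fill(A) -> (A=7 B=0)
  2. pour(A -> B) -> (A=0 B=7)
Target reached → yes.

Answer: yes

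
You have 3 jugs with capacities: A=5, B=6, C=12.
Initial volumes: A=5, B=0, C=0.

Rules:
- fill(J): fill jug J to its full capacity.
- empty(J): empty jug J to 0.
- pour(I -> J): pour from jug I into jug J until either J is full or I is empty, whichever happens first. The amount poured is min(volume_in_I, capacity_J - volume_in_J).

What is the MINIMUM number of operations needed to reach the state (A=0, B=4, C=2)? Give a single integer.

Answer: 8

Derivation:
BFS from (A=5, B=0, C=0). One shortest path:
  1. empty(A) -> (A=0 B=0 C=0)
  2. fill(C) -> (A=0 B=0 C=12)
  3. pour(C -> A) -> (A=5 B=0 C=7)
  4. pour(A -> B) -> (A=0 B=5 C=7)
  5. pour(C -> A) -> (A=5 B=5 C=2)
  6. pour(A -> B) -> (A=4 B=6 C=2)
  7. empty(B) -> (A=4 B=0 C=2)
  8. pour(A -> B) -> (A=0 B=4 C=2)
Reached target in 8 moves.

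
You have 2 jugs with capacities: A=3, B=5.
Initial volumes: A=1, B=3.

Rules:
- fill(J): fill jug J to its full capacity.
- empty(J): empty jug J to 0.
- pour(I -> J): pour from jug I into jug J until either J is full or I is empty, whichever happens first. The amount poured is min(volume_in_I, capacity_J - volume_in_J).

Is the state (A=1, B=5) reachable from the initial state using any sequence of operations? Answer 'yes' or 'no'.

BFS from (A=1, B=3):
  1. fill(B) -> (A=1 B=5)
Target reached → yes.

Answer: yes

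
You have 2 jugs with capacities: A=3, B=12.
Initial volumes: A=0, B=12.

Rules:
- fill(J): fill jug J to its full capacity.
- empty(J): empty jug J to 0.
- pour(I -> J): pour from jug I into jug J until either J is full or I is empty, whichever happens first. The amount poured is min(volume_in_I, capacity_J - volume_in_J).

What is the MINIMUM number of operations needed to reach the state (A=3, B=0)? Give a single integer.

BFS from (A=0, B=12). One shortest path:
  1. fill(A) -> (A=3 B=12)
  2. empty(B) -> (A=3 B=0)
Reached target in 2 moves.

Answer: 2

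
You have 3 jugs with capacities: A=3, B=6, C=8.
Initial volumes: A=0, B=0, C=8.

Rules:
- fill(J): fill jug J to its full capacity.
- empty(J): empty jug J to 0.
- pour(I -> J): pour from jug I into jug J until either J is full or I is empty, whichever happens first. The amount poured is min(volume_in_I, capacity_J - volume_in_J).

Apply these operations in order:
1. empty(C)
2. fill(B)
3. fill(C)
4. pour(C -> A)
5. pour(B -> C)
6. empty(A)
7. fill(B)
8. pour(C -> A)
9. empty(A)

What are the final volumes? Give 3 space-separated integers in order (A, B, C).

Step 1: empty(C) -> (A=0 B=0 C=0)
Step 2: fill(B) -> (A=0 B=6 C=0)
Step 3: fill(C) -> (A=0 B=6 C=8)
Step 4: pour(C -> A) -> (A=3 B=6 C=5)
Step 5: pour(B -> C) -> (A=3 B=3 C=8)
Step 6: empty(A) -> (A=0 B=3 C=8)
Step 7: fill(B) -> (A=0 B=6 C=8)
Step 8: pour(C -> A) -> (A=3 B=6 C=5)
Step 9: empty(A) -> (A=0 B=6 C=5)

Answer: 0 6 5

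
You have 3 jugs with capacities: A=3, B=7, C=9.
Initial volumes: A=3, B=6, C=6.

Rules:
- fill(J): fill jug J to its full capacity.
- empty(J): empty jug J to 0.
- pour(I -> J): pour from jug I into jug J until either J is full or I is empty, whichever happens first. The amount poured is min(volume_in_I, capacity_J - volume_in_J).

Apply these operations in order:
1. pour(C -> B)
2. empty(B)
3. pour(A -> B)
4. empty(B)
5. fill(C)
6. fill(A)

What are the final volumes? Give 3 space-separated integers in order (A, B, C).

Answer: 3 0 9

Derivation:
Step 1: pour(C -> B) -> (A=3 B=7 C=5)
Step 2: empty(B) -> (A=3 B=0 C=5)
Step 3: pour(A -> B) -> (A=0 B=3 C=5)
Step 4: empty(B) -> (A=0 B=0 C=5)
Step 5: fill(C) -> (A=0 B=0 C=9)
Step 6: fill(A) -> (A=3 B=0 C=9)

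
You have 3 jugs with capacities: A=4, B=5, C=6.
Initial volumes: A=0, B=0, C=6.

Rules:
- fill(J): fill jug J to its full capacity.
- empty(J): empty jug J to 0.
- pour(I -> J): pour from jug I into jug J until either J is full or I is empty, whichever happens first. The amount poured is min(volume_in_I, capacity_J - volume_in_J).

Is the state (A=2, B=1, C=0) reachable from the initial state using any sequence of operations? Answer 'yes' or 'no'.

BFS from (A=0, B=0, C=6):
  1. fill(B) -> (A=0 B=5 C=6)
  2. pour(B -> A) -> (A=4 B=1 C=6)
  3. empty(A) -> (A=0 B=1 C=6)
  4. pour(C -> A) -> (A=4 B=1 C=2)
  5. empty(A) -> (A=0 B=1 C=2)
  6. pour(C -> A) -> (A=2 B=1 C=0)
Target reached → yes.

Answer: yes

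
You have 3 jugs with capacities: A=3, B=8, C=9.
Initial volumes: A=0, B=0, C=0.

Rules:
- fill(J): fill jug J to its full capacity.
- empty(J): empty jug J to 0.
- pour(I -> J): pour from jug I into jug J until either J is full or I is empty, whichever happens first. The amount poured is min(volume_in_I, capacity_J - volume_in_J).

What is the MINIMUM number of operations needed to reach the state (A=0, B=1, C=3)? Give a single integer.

Answer: 6

Derivation:
BFS from (A=0, B=0, C=0). One shortest path:
  1. fill(A) -> (A=3 B=0 C=0)
  2. fill(C) -> (A=3 B=0 C=9)
  3. pour(C -> B) -> (A=3 B=8 C=1)
  4. empty(B) -> (A=3 B=0 C=1)
  5. pour(C -> B) -> (A=3 B=1 C=0)
  6. pour(A -> C) -> (A=0 B=1 C=3)
Reached target in 6 moves.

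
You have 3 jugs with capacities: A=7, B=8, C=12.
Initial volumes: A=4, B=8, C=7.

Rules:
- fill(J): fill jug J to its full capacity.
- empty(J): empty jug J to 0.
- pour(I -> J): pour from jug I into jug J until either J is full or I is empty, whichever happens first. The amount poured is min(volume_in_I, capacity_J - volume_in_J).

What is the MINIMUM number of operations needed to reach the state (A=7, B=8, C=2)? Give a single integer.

BFS from (A=4, B=8, C=7). One shortest path:
  1. fill(C) -> (A=4 B=8 C=12)
  2. pour(C -> A) -> (A=7 B=8 C=9)
  3. empty(A) -> (A=0 B=8 C=9)
  4. pour(C -> A) -> (A=7 B=8 C=2)
Reached target in 4 moves.

Answer: 4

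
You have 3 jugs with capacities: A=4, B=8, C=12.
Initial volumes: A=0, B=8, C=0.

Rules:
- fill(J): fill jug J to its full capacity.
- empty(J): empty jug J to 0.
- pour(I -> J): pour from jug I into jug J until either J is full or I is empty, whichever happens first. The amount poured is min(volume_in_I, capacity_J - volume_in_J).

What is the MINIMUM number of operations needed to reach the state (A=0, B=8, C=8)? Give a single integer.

Answer: 2

Derivation:
BFS from (A=0, B=8, C=0). One shortest path:
  1. pour(B -> C) -> (A=0 B=0 C=8)
  2. fill(B) -> (A=0 B=8 C=8)
Reached target in 2 moves.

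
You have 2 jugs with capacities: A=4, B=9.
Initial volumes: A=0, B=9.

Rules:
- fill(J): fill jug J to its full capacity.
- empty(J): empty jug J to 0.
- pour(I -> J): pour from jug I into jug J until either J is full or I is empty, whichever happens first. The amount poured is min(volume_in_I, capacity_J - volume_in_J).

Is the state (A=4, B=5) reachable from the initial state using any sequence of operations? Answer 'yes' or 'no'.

Answer: yes

Derivation:
BFS from (A=0, B=9):
  1. pour(B -> A) -> (A=4 B=5)
Target reached → yes.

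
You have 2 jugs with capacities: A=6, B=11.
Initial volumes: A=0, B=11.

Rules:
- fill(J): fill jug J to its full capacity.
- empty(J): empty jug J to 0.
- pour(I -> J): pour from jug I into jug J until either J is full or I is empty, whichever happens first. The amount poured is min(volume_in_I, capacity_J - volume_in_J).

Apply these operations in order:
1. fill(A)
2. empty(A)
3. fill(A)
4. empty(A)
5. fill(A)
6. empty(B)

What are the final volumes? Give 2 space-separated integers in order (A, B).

Step 1: fill(A) -> (A=6 B=11)
Step 2: empty(A) -> (A=0 B=11)
Step 3: fill(A) -> (A=6 B=11)
Step 4: empty(A) -> (A=0 B=11)
Step 5: fill(A) -> (A=6 B=11)
Step 6: empty(B) -> (A=6 B=0)

Answer: 6 0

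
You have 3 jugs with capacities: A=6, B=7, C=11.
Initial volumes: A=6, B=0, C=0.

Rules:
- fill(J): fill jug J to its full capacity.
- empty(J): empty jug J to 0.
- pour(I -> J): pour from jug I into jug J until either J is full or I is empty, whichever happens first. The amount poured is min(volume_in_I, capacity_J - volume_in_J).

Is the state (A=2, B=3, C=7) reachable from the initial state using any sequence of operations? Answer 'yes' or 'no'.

Answer: no

Derivation:
BFS explored all 372 reachable states.
Reachable set includes: (0,0,0), (0,0,1), (0,0,2), (0,0,3), (0,0,4), (0,0,5), (0,0,6), (0,0,7), (0,0,8), (0,0,9), (0,0,10), (0,0,11) ...
Target (A=2, B=3, C=7) not in reachable set → no.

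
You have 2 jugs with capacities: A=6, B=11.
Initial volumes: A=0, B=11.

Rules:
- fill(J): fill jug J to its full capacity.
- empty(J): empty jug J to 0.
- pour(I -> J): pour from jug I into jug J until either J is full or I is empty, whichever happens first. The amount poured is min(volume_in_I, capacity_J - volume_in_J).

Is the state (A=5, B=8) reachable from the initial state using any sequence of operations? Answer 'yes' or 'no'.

Answer: no

Derivation:
BFS explored all 34 reachable states.
Reachable set includes: (0,0), (0,1), (0,2), (0,3), (0,4), (0,5), (0,6), (0,7), (0,8), (0,9), (0,10), (0,11) ...
Target (A=5, B=8) not in reachable set → no.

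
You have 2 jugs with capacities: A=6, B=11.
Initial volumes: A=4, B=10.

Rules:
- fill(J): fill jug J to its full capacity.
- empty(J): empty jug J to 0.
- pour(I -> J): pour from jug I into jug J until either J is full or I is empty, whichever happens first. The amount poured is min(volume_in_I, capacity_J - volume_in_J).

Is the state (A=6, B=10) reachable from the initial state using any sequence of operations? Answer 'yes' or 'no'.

Answer: yes

Derivation:
BFS from (A=4, B=10):
  1. fill(A) -> (A=6 B=10)
Target reached → yes.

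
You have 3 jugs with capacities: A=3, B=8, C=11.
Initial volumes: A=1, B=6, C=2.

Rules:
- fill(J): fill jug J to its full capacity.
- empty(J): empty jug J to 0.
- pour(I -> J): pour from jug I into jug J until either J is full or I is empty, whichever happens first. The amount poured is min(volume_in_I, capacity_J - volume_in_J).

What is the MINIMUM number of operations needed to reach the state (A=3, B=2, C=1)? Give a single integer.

Answer: 4

Derivation:
BFS from (A=1, B=6, C=2). One shortest path:
  1. empty(B) -> (A=1 B=0 C=2)
  2. pour(C -> B) -> (A=1 B=2 C=0)
  3. pour(A -> C) -> (A=0 B=2 C=1)
  4. fill(A) -> (A=3 B=2 C=1)
Reached target in 4 moves.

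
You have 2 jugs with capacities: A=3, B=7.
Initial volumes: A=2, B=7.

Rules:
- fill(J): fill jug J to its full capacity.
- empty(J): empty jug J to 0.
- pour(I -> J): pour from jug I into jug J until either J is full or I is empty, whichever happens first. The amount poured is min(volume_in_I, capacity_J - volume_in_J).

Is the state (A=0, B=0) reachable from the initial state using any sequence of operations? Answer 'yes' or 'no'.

BFS from (A=2, B=7):
  1. empty(A) -> (A=0 B=7)
  2. empty(B) -> (A=0 B=0)
Target reached → yes.

Answer: yes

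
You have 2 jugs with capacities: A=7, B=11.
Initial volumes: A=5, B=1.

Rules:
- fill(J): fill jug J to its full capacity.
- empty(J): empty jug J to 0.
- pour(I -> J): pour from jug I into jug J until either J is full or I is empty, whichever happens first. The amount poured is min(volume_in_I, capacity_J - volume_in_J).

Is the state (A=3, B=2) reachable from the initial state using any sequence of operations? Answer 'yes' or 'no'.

BFS explored all 37 reachable states.
Reachable set includes: (0,0), (0,1), (0,2), (0,3), (0,4), (0,5), (0,6), (0,7), (0,8), (0,9), (0,10), (0,11) ...
Target (A=3, B=2) not in reachable set → no.

Answer: no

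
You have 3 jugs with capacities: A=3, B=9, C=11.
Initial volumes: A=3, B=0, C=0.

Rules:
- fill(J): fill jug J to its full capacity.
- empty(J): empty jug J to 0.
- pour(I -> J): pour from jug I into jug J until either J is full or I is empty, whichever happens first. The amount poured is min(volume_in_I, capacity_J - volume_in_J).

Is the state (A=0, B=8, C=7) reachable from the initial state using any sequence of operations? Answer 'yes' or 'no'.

Answer: yes

Derivation:
BFS from (A=3, B=0, C=0):
  1. fill(B) -> (A=3 B=9 C=0)
  2. pour(B -> C) -> (A=3 B=0 C=9)
  3. pour(A -> C) -> (A=1 B=0 C=11)
  4. pour(C -> B) -> (A=1 B=9 C=2)
  5. pour(B -> A) -> (A=3 B=7 C=2)
  6. empty(A) -> (A=0 B=7 C=2)
  7. pour(C -> A) -> (A=2 B=7 C=0)
  8. pour(B -> C) -> (A=2 B=0 C=7)
  9. fill(B) -> (A=2 B=9 C=7)
  10. pour(B -> A) -> (A=3 B=8 C=7)
  11. empty(A) -> (A=0 B=8 C=7)
Target reached → yes.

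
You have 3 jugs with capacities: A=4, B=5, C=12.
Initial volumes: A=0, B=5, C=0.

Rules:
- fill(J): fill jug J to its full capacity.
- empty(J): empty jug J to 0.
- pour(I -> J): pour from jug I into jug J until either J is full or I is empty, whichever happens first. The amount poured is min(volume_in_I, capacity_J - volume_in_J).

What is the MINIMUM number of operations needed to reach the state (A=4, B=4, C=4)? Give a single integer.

BFS from (A=0, B=5, C=0). One shortest path:
  1. empty(B) -> (A=0 B=0 C=0)
  2. fill(C) -> (A=0 B=0 C=12)
  3. pour(C -> A) -> (A=4 B=0 C=8)
  4. pour(A -> B) -> (A=0 B=4 C=8)
  5. pour(C -> A) -> (A=4 B=4 C=4)
Reached target in 5 moves.

Answer: 5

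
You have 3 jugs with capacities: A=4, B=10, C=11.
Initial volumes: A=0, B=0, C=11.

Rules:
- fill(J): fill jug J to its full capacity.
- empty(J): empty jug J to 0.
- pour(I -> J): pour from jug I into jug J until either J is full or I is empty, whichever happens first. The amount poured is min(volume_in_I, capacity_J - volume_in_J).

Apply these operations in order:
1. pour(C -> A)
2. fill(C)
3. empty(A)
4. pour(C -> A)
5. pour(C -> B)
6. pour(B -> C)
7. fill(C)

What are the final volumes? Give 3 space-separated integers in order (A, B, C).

Answer: 4 0 11

Derivation:
Step 1: pour(C -> A) -> (A=4 B=0 C=7)
Step 2: fill(C) -> (A=4 B=0 C=11)
Step 3: empty(A) -> (A=0 B=0 C=11)
Step 4: pour(C -> A) -> (A=4 B=0 C=7)
Step 5: pour(C -> B) -> (A=4 B=7 C=0)
Step 6: pour(B -> C) -> (A=4 B=0 C=7)
Step 7: fill(C) -> (A=4 B=0 C=11)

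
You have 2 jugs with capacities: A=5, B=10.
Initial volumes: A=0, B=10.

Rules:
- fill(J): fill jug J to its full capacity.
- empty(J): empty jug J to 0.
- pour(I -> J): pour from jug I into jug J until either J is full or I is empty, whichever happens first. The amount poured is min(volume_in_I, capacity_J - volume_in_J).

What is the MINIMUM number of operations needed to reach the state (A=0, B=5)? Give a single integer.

Answer: 2

Derivation:
BFS from (A=0, B=10). One shortest path:
  1. pour(B -> A) -> (A=5 B=5)
  2. empty(A) -> (A=0 B=5)
Reached target in 2 moves.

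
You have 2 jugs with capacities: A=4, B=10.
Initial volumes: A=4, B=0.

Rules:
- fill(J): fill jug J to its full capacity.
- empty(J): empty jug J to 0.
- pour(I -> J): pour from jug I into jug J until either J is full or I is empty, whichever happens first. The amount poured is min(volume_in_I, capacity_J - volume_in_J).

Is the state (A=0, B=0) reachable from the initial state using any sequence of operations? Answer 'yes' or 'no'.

Answer: yes

Derivation:
BFS from (A=4, B=0):
  1. empty(A) -> (A=0 B=0)
Target reached → yes.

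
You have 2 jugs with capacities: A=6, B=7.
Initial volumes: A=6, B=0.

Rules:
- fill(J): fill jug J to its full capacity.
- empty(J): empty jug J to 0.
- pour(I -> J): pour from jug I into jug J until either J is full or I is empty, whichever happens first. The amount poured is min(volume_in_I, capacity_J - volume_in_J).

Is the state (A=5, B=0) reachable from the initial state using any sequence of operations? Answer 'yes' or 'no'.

Answer: yes

Derivation:
BFS from (A=6, B=0):
  1. pour(A -> B) -> (A=0 B=6)
  2. fill(A) -> (A=6 B=6)
  3. pour(A -> B) -> (A=5 B=7)
  4. empty(B) -> (A=5 B=0)
Target reached → yes.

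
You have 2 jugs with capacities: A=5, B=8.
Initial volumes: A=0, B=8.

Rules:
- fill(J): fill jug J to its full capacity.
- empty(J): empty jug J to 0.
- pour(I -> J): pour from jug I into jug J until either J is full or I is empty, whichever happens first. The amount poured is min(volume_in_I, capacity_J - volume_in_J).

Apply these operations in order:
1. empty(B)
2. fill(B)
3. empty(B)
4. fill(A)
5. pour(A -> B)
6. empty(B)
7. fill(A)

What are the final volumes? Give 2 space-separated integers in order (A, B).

Answer: 5 0

Derivation:
Step 1: empty(B) -> (A=0 B=0)
Step 2: fill(B) -> (A=0 B=8)
Step 3: empty(B) -> (A=0 B=0)
Step 4: fill(A) -> (A=5 B=0)
Step 5: pour(A -> B) -> (A=0 B=5)
Step 6: empty(B) -> (A=0 B=0)
Step 7: fill(A) -> (A=5 B=0)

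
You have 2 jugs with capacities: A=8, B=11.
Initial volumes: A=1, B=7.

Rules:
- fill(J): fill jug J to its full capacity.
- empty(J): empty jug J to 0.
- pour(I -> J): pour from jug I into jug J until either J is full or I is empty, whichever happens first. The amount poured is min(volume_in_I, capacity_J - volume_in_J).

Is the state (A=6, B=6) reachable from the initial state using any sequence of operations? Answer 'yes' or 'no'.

Answer: no

Derivation:
BFS explored all 39 reachable states.
Reachable set includes: (0,0), (0,1), (0,2), (0,3), (0,4), (0,5), (0,6), (0,7), (0,8), (0,9), (0,10), (0,11) ...
Target (A=6, B=6) not in reachable set → no.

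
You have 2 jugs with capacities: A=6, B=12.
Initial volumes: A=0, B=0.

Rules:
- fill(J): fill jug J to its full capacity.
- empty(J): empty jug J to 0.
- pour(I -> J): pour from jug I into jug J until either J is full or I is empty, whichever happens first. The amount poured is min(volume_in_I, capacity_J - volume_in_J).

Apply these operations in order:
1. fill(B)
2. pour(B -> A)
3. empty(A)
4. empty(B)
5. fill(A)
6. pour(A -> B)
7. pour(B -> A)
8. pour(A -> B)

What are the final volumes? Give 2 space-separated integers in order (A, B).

Answer: 0 6

Derivation:
Step 1: fill(B) -> (A=0 B=12)
Step 2: pour(B -> A) -> (A=6 B=6)
Step 3: empty(A) -> (A=0 B=6)
Step 4: empty(B) -> (A=0 B=0)
Step 5: fill(A) -> (A=6 B=0)
Step 6: pour(A -> B) -> (A=0 B=6)
Step 7: pour(B -> A) -> (A=6 B=0)
Step 8: pour(A -> B) -> (A=0 B=6)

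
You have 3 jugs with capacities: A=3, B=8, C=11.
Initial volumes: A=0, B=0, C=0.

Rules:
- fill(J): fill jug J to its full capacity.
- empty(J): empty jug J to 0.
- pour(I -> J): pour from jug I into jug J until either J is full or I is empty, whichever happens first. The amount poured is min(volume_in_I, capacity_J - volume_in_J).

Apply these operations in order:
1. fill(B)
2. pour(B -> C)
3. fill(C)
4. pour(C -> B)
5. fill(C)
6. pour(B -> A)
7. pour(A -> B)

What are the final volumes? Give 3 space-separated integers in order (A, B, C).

Step 1: fill(B) -> (A=0 B=8 C=0)
Step 2: pour(B -> C) -> (A=0 B=0 C=8)
Step 3: fill(C) -> (A=0 B=0 C=11)
Step 4: pour(C -> B) -> (A=0 B=8 C=3)
Step 5: fill(C) -> (A=0 B=8 C=11)
Step 6: pour(B -> A) -> (A=3 B=5 C=11)
Step 7: pour(A -> B) -> (A=0 B=8 C=11)

Answer: 0 8 11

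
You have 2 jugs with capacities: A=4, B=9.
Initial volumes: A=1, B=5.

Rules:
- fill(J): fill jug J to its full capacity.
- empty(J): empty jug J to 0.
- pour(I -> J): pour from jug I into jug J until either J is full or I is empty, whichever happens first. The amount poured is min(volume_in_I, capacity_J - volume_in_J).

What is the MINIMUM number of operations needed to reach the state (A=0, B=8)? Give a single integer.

Answer: 5

Derivation:
BFS from (A=1, B=5). One shortest path:
  1. fill(A) -> (A=4 B=5)
  2. empty(B) -> (A=4 B=0)
  3. pour(A -> B) -> (A=0 B=4)
  4. fill(A) -> (A=4 B=4)
  5. pour(A -> B) -> (A=0 B=8)
Reached target in 5 moves.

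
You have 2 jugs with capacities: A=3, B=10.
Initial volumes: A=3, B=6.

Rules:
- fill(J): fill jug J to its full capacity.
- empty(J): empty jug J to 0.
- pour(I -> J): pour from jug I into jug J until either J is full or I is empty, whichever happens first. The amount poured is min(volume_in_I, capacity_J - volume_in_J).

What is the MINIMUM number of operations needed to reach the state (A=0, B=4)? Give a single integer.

Answer: 6

Derivation:
BFS from (A=3, B=6). One shortest path:
  1. empty(A) -> (A=0 B=6)
  2. fill(B) -> (A=0 B=10)
  3. pour(B -> A) -> (A=3 B=7)
  4. empty(A) -> (A=0 B=7)
  5. pour(B -> A) -> (A=3 B=4)
  6. empty(A) -> (A=0 B=4)
Reached target in 6 moves.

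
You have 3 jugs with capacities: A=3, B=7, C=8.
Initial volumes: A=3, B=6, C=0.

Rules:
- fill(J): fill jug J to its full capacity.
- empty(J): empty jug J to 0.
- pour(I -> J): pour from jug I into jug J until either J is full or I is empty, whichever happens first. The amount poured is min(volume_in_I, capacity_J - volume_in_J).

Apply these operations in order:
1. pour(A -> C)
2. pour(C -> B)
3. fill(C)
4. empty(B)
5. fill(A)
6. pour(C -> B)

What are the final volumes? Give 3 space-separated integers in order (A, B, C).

Answer: 3 7 1

Derivation:
Step 1: pour(A -> C) -> (A=0 B=6 C=3)
Step 2: pour(C -> B) -> (A=0 B=7 C=2)
Step 3: fill(C) -> (A=0 B=7 C=8)
Step 4: empty(B) -> (A=0 B=0 C=8)
Step 5: fill(A) -> (A=3 B=0 C=8)
Step 6: pour(C -> B) -> (A=3 B=7 C=1)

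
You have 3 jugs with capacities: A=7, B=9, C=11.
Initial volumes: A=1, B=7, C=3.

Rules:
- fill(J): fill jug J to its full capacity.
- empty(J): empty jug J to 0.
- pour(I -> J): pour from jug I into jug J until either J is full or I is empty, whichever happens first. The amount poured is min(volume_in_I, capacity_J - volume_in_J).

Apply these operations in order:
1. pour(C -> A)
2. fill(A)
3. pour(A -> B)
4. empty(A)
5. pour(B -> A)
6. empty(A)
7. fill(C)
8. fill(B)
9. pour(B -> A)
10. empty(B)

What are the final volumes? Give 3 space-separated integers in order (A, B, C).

Answer: 7 0 11

Derivation:
Step 1: pour(C -> A) -> (A=4 B=7 C=0)
Step 2: fill(A) -> (A=7 B=7 C=0)
Step 3: pour(A -> B) -> (A=5 B=9 C=0)
Step 4: empty(A) -> (A=0 B=9 C=0)
Step 5: pour(B -> A) -> (A=7 B=2 C=0)
Step 6: empty(A) -> (A=0 B=2 C=0)
Step 7: fill(C) -> (A=0 B=2 C=11)
Step 8: fill(B) -> (A=0 B=9 C=11)
Step 9: pour(B -> A) -> (A=7 B=2 C=11)
Step 10: empty(B) -> (A=7 B=0 C=11)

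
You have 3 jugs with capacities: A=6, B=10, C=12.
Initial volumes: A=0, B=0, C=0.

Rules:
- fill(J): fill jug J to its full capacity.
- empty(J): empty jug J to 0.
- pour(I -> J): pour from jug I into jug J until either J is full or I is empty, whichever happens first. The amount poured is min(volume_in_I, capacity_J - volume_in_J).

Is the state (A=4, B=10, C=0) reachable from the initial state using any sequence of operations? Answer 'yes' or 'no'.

Answer: yes

Derivation:
BFS from (A=0, B=0, C=0):
  1. fill(B) -> (A=0 B=10 C=0)
  2. pour(B -> A) -> (A=6 B=4 C=0)
  3. empty(A) -> (A=0 B=4 C=0)
  4. pour(B -> A) -> (A=4 B=0 C=0)
  5. fill(B) -> (A=4 B=10 C=0)
Target reached → yes.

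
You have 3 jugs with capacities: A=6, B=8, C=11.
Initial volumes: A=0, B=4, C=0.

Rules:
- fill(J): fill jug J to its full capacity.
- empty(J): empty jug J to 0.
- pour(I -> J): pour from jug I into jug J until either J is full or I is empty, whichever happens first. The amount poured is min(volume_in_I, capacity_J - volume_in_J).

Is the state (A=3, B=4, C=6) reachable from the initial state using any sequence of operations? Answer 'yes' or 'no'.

BFS explored all 406 reachable states.
Reachable set includes: (0,0,0), (0,0,1), (0,0,2), (0,0,3), (0,0,4), (0,0,5), (0,0,6), (0,0,7), (0,0,8), (0,0,9), (0,0,10), (0,0,11) ...
Target (A=3, B=4, C=6) not in reachable set → no.

Answer: no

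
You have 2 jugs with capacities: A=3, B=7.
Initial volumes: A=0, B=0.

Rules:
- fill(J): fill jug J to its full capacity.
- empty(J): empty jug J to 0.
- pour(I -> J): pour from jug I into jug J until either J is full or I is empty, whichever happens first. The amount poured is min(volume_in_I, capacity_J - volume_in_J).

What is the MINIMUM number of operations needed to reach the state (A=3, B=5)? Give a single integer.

BFS from (A=0, B=0). One shortest path:
  1. fill(B) -> (A=0 B=7)
  2. pour(B -> A) -> (A=3 B=4)
  3. empty(A) -> (A=0 B=4)
  4. pour(B -> A) -> (A=3 B=1)
  5. empty(A) -> (A=0 B=1)
  6. pour(B -> A) -> (A=1 B=0)
  7. fill(B) -> (A=1 B=7)
  8. pour(B -> A) -> (A=3 B=5)
Reached target in 8 moves.

Answer: 8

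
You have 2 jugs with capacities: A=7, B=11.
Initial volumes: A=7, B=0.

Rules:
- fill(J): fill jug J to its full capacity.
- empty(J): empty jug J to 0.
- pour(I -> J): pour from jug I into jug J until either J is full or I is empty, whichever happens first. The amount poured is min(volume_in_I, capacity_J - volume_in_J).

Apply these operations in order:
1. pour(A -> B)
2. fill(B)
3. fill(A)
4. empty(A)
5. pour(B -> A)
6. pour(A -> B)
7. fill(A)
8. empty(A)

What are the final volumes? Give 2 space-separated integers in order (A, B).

Step 1: pour(A -> B) -> (A=0 B=7)
Step 2: fill(B) -> (A=0 B=11)
Step 3: fill(A) -> (A=7 B=11)
Step 4: empty(A) -> (A=0 B=11)
Step 5: pour(B -> A) -> (A=7 B=4)
Step 6: pour(A -> B) -> (A=0 B=11)
Step 7: fill(A) -> (A=7 B=11)
Step 8: empty(A) -> (A=0 B=11)

Answer: 0 11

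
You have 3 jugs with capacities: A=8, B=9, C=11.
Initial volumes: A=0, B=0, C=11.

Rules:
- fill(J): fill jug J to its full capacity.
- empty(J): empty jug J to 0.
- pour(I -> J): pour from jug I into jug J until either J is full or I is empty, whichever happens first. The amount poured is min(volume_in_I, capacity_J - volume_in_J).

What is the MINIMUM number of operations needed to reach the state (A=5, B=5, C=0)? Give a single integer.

Answer: 8

Derivation:
BFS from (A=0, B=0, C=11). One shortest path:
  1. pour(C -> A) -> (A=8 B=0 C=3)
  2. pour(C -> B) -> (A=8 B=3 C=0)
  3. pour(A -> C) -> (A=0 B=3 C=8)
  4. fill(A) -> (A=8 B=3 C=8)
  5. pour(A -> C) -> (A=5 B=3 C=11)
  6. pour(C -> B) -> (A=5 B=9 C=5)
  7. empty(B) -> (A=5 B=0 C=5)
  8. pour(C -> B) -> (A=5 B=5 C=0)
Reached target in 8 moves.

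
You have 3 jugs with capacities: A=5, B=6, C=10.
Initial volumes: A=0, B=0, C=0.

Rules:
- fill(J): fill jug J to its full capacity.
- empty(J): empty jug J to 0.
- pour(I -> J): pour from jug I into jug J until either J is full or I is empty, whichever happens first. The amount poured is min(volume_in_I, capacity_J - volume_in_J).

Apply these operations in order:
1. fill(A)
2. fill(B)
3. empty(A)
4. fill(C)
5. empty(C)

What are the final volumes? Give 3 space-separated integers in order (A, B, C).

Step 1: fill(A) -> (A=5 B=0 C=0)
Step 2: fill(B) -> (A=5 B=6 C=0)
Step 3: empty(A) -> (A=0 B=6 C=0)
Step 4: fill(C) -> (A=0 B=6 C=10)
Step 5: empty(C) -> (A=0 B=6 C=0)

Answer: 0 6 0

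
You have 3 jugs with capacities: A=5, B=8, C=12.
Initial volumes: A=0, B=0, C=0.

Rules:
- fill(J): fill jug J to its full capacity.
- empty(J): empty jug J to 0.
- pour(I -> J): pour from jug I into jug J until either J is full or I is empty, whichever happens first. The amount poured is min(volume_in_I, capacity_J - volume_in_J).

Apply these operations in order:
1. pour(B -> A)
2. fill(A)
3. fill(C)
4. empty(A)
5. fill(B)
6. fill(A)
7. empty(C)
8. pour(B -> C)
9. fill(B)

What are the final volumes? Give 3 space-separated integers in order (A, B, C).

Answer: 5 8 8

Derivation:
Step 1: pour(B -> A) -> (A=0 B=0 C=0)
Step 2: fill(A) -> (A=5 B=0 C=0)
Step 3: fill(C) -> (A=5 B=0 C=12)
Step 4: empty(A) -> (A=0 B=0 C=12)
Step 5: fill(B) -> (A=0 B=8 C=12)
Step 6: fill(A) -> (A=5 B=8 C=12)
Step 7: empty(C) -> (A=5 B=8 C=0)
Step 8: pour(B -> C) -> (A=5 B=0 C=8)
Step 9: fill(B) -> (A=5 B=8 C=8)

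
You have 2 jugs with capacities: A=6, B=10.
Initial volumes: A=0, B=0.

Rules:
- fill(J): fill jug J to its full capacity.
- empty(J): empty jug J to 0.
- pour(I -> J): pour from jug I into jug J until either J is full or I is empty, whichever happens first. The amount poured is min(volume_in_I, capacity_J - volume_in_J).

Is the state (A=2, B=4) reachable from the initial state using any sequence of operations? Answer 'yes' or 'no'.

Answer: no

Derivation:
BFS explored all 16 reachable states.
Reachable set includes: (0,0), (0,2), (0,4), (0,6), (0,8), (0,10), (2,0), (2,10), (4,0), (4,10), (6,0), (6,2) ...
Target (A=2, B=4) not in reachable set → no.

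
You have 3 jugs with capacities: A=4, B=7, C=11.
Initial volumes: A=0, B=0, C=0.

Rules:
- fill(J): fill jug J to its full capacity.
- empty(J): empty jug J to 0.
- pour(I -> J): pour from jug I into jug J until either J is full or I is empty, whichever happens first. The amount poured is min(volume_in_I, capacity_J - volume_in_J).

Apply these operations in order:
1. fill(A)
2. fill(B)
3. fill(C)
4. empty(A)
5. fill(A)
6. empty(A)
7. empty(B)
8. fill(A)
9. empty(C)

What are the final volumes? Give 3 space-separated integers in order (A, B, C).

Answer: 4 0 0

Derivation:
Step 1: fill(A) -> (A=4 B=0 C=0)
Step 2: fill(B) -> (A=4 B=7 C=0)
Step 3: fill(C) -> (A=4 B=7 C=11)
Step 4: empty(A) -> (A=0 B=7 C=11)
Step 5: fill(A) -> (A=4 B=7 C=11)
Step 6: empty(A) -> (A=0 B=7 C=11)
Step 7: empty(B) -> (A=0 B=0 C=11)
Step 8: fill(A) -> (A=4 B=0 C=11)
Step 9: empty(C) -> (A=4 B=0 C=0)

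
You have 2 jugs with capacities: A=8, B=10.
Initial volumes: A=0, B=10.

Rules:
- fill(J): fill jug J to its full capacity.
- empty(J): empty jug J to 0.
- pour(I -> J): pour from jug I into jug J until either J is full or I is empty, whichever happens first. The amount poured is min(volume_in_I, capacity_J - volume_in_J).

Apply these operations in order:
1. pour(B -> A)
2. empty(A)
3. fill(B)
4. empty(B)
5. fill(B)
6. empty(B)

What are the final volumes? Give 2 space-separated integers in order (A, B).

Step 1: pour(B -> A) -> (A=8 B=2)
Step 2: empty(A) -> (A=0 B=2)
Step 3: fill(B) -> (A=0 B=10)
Step 4: empty(B) -> (A=0 B=0)
Step 5: fill(B) -> (A=0 B=10)
Step 6: empty(B) -> (A=0 B=0)

Answer: 0 0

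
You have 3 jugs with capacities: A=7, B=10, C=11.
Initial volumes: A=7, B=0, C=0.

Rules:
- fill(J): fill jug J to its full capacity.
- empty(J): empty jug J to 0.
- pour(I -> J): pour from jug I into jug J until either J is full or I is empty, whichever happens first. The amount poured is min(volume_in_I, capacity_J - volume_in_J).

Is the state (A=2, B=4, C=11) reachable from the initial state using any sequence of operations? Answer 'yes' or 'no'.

Answer: yes

Derivation:
BFS from (A=7, B=0, C=0):
  1. fill(B) -> (A=7 B=10 C=0)
  2. pour(A -> C) -> (A=0 B=10 C=7)
  3. pour(B -> C) -> (A=0 B=6 C=11)
  4. pour(C -> A) -> (A=7 B=6 C=4)
  5. empty(A) -> (A=0 B=6 C=4)
  6. pour(B -> A) -> (A=6 B=0 C=4)
  7. pour(C -> B) -> (A=6 B=4 C=0)
  8. pour(A -> C) -> (A=0 B=4 C=6)
  9. fill(A) -> (A=7 B=4 C=6)
  10. pour(A -> C) -> (A=2 B=4 C=11)
Target reached → yes.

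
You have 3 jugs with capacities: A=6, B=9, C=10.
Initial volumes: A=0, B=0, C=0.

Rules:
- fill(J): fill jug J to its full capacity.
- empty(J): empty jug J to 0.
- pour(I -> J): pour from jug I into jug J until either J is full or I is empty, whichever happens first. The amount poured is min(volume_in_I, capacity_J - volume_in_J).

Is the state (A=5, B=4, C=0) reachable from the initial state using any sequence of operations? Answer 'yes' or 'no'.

Answer: yes

Derivation:
BFS from (A=0, B=0, C=0):
  1. fill(A) -> (A=6 B=0 C=0)
  2. fill(B) -> (A=6 B=9 C=0)
  3. pour(A -> C) -> (A=0 B=9 C=6)
  4. pour(B -> C) -> (A=0 B=5 C=10)
  5. pour(C -> A) -> (A=6 B=5 C=4)
  6. empty(A) -> (A=0 B=5 C=4)
  7. pour(B -> A) -> (A=5 B=0 C=4)
  8. pour(C -> B) -> (A=5 B=4 C=0)
Target reached → yes.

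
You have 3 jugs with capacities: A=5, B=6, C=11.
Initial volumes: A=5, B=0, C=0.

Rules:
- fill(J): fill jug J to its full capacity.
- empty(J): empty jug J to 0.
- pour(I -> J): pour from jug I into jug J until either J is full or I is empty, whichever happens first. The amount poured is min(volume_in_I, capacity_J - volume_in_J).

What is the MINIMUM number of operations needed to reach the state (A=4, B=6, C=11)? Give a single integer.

BFS from (A=5, B=0, C=0). One shortest path:
  1. fill(C) -> (A=5 B=0 C=11)
  2. pour(A -> B) -> (A=0 B=5 C=11)
  3. fill(A) -> (A=5 B=5 C=11)
  4. pour(A -> B) -> (A=4 B=6 C=11)
Reached target in 4 moves.

Answer: 4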